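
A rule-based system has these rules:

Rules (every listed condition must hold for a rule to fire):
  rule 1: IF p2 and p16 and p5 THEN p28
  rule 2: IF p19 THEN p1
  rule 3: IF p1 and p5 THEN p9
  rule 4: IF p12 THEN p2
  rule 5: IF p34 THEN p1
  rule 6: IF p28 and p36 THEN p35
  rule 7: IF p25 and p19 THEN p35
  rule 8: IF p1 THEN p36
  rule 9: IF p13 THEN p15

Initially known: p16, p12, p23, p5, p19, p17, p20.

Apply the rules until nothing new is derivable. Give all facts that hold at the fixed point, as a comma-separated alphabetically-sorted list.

Round 1: rule 2 [IF p19 THEN p1]; rule 4 [IF p12 THEN p2]. Adds p1, p2.
Round 2: rule 1 [IF p2 and p16 and p5 THEN p28]; rule 3 [IF p1 and p5 THEN p9]; rule 8 [IF p1 THEN p36]. Adds p28, p9, p36.
Round 3: rule 6 [IF p28 and p36 THEN p35]. Adds p35.

p1, p12, p16, p17, p19, p2, p20, p23, p28, p35, p36, p5, p9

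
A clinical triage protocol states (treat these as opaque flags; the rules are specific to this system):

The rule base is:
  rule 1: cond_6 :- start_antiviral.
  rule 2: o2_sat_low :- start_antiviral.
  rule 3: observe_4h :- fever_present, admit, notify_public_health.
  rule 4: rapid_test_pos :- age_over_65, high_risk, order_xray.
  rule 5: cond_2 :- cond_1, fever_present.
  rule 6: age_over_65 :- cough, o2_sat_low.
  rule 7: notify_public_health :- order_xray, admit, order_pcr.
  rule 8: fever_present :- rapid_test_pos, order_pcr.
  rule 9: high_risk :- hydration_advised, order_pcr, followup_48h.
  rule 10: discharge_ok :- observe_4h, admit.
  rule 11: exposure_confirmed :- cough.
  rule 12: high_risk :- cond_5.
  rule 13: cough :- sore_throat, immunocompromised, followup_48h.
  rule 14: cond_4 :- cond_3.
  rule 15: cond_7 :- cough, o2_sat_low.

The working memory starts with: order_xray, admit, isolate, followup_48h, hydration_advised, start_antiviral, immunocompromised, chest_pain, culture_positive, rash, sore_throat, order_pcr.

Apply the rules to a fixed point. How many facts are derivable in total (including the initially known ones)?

Round 1 fires rule 1, rule 2, rule 7, rule 9, rule 13, giving cond_6, o2_sat_low, notify_public_health, high_risk, cough.
Round 2 fires rule 6, rule 11, rule 15, giving age_over_65, exposure_confirmed, cond_7.
Round 3 fires rule 4, giving rapid_test_pos.
Round 4 fires rule 8, giving fever_present.
Round 5 fires rule 3, giving observe_4h.
Round 6 fires rule 10, giving discharge_ok.
Closure: {admit, age_over_65, chest_pain, cond_6, cond_7, cough, culture_positive, discharge_ok, exposure_confirmed, fever_present, followup_48h, high_risk, hydration_advised, immunocompromised, isolate, notify_public_health, o2_sat_low, observe_4h, order_pcr, order_xray, rapid_test_pos, rash, sore_throat, start_antiviral} — 24 facts.

24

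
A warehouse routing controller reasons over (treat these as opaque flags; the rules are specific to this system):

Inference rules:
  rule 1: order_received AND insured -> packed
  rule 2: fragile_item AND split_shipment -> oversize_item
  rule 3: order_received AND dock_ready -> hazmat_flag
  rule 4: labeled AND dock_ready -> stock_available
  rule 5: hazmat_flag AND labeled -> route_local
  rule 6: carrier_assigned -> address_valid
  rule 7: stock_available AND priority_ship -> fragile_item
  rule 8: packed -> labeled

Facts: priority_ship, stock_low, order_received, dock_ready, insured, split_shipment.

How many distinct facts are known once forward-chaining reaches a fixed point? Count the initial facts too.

Round 1 fires rule 1, rule 3, giving packed, hazmat_flag.
Round 2 fires rule 8, giving labeled.
Round 3 fires rule 4, rule 5, giving stock_available, route_local.
Round 4 fires rule 7, giving fragile_item.
Round 5 fires rule 2, giving oversize_item.
Closure: {dock_ready, fragile_item, hazmat_flag, insured, labeled, order_received, oversize_item, packed, priority_ship, route_local, split_shipment, stock_available, stock_low} — 13 facts.

13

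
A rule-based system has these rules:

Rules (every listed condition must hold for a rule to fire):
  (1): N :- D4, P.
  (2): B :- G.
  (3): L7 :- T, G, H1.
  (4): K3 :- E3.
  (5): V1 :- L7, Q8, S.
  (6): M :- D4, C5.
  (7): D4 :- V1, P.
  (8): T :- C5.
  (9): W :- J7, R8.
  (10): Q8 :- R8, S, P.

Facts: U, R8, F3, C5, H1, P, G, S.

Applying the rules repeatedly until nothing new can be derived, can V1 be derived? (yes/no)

Round 1 fires (2), (8), (10), giving B, T, Q8.
Round 2 fires (3), giving L7.
Round 3 fires (5), giving V1.
Round 4 fires (7), giving D4.
Round 5 fires (1), (6), giving N, M.
V1 appears in round 3, so it is derivable.

yes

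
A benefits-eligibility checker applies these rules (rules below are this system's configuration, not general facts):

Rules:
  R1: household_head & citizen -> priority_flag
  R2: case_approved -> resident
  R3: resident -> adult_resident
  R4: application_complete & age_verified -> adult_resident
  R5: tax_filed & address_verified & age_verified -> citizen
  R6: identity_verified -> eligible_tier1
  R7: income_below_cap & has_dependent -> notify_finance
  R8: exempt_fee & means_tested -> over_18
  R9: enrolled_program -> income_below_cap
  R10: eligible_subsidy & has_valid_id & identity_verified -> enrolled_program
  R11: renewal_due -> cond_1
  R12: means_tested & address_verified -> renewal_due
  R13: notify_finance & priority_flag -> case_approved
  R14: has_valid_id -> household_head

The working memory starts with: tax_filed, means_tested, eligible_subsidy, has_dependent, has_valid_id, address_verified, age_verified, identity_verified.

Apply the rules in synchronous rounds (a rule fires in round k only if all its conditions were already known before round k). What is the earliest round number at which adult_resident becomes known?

Round 1 — R5, R6, R10, R12, R14, derive citizen, eligible_tier1, enrolled_program, renewal_due, household_head.
Round 2 — R1, R9, R11, derive priority_flag, income_below_cap, cond_1.
Round 3 — R7, derive notify_finance.
Round 4 — R13, derive case_approved.
Round 5 — R2, derive resident.
Round 6 — R3, derive adult_resident.
adult_resident first appears in round 6.

6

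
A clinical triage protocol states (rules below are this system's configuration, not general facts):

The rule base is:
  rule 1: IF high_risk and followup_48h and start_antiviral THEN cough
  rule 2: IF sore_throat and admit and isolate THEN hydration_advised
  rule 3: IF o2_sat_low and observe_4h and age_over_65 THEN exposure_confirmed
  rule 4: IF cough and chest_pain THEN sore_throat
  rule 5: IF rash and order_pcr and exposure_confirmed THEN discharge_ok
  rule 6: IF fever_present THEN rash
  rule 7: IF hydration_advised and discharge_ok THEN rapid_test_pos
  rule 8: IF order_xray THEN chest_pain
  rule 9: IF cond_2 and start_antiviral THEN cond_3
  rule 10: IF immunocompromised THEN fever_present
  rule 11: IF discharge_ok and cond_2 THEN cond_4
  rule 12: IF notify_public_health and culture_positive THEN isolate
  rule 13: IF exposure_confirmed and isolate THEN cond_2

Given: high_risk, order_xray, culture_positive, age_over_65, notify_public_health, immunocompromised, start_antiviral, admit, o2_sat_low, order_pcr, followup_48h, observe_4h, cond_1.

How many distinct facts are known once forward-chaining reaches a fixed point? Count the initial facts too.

Round 1: rule 1 [IF high_risk and followup_48h and start_antiviral THEN cough]; rule 3 [IF o2_sat_low and observe_4h and age_over_65 THEN exposure_confirmed]; rule 8 [IF order_xray THEN chest_pain]; rule 10 [IF immunocompromised THEN fever_present]; rule 12 [IF notify_public_health and culture_positive THEN isolate]. Adds cough, exposure_confirmed, chest_pain, fever_present, isolate.
Round 2: rule 4 [IF cough and chest_pain THEN sore_throat]; rule 6 [IF fever_present THEN rash]; rule 13 [IF exposure_confirmed and isolate THEN cond_2]. Adds sore_throat, rash, cond_2.
Round 3: rule 2 [IF sore_throat and admit and isolate THEN hydration_advised]; rule 5 [IF rash and order_pcr and exposure_confirmed THEN discharge_ok]; rule 9 [IF cond_2 and start_antiviral THEN cond_3]. Adds hydration_advised, discharge_ok, cond_3.
Round 4: rule 7 [IF hydration_advised and discharge_ok THEN rapid_test_pos]; rule 11 [IF discharge_ok and cond_2 THEN cond_4]. Adds rapid_test_pos, cond_4.
Closure: {admit, age_over_65, chest_pain, cond_1, cond_2, cond_3, cond_4, cough, culture_positive, discharge_ok, exposure_confirmed, fever_present, followup_48h, high_risk, hydration_advised, immunocompromised, isolate, notify_public_health, o2_sat_low, observe_4h, order_pcr, order_xray, rapid_test_pos, rash, sore_throat, start_antiviral} — 26 facts.

26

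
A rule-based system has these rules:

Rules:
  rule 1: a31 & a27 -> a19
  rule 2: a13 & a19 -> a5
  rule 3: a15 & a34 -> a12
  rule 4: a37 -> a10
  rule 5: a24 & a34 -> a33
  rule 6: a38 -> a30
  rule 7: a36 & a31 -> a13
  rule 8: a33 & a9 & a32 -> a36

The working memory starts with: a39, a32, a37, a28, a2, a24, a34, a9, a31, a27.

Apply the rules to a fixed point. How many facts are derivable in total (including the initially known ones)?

16

[1] rule 1 [a31 & a27 -> a19]; rule 4 [a37 -> a10]; rule 5 [a24 & a34 -> a33]. ⇒ new: a19, a10, a33.
[2] rule 8 [a33 & a9 & a32 -> a36]. ⇒ new: a36.
[3] rule 7 [a36 & a31 -> a13]. ⇒ new: a13.
[4] rule 2 [a13 & a19 -> a5]. ⇒ new: a5.
Closure: {a10, a13, a19, a2, a24, a27, a28, a31, a32, a33, a34, a36, a37, a39, a5, a9} — 16 facts.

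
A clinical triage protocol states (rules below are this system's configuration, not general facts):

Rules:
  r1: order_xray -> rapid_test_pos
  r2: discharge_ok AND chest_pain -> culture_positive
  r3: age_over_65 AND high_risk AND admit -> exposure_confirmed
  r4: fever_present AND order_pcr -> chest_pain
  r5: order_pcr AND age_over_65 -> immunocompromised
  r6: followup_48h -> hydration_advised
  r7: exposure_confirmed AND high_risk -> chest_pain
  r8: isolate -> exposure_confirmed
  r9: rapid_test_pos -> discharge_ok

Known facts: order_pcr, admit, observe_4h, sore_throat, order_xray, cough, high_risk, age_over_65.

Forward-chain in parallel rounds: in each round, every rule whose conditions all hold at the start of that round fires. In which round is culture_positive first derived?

3

Round 1 fires r1, r3, r5, giving rapid_test_pos, exposure_confirmed, immunocompromised.
Round 2 fires r7, r9, giving chest_pain, discharge_ok.
Round 3 fires r2, giving culture_positive.
culture_positive first appears in round 3.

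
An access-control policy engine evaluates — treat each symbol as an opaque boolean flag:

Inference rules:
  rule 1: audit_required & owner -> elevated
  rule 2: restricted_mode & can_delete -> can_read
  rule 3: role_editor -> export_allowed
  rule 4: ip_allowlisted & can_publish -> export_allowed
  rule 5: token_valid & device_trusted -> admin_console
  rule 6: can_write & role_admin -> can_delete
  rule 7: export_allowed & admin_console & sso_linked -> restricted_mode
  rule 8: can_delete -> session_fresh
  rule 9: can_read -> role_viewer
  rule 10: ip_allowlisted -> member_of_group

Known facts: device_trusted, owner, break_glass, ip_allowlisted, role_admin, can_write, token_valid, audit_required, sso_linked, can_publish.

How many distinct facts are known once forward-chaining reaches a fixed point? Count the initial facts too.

19

Round 1: rule 1 [audit_required & owner -> elevated]; rule 4 [ip_allowlisted & can_publish -> export_allowed]; rule 5 [token_valid & device_trusted -> admin_console]; rule 6 [can_write & role_admin -> can_delete]; rule 10 [ip_allowlisted -> member_of_group]. Adds elevated, export_allowed, admin_console, can_delete, member_of_group.
Round 2: rule 7 [export_allowed & admin_console & sso_linked -> restricted_mode]; rule 8 [can_delete -> session_fresh]. Adds restricted_mode, session_fresh.
Round 3: rule 2 [restricted_mode & can_delete -> can_read]. Adds can_read.
Round 4: rule 9 [can_read -> role_viewer]. Adds role_viewer.
Closure: {admin_console, audit_required, break_glass, can_delete, can_publish, can_read, can_write, device_trusted, elevated, export_allowed, ip_allowlisted, member_of_group, owner, restricted_mode, role_admin, role_viewer, session_fresh, sso_linked, token_valid} — 19 facts.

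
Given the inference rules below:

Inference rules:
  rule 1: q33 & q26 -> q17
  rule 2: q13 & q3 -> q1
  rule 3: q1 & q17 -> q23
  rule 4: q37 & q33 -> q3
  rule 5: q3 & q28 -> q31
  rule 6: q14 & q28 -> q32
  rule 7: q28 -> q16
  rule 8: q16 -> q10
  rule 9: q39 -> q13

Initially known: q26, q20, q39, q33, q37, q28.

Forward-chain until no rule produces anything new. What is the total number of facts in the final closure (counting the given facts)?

14

Round 1: rule 1 [q33 & q26 -> q17]; rule 4 [q37 & q33 -> q3]; rule 7 [q28 -> q16]; rule 9 [q39 -> q13]. Adds q17, q3, q16, q13.
Round 2: rule 2 [q13 & q3 -> q1]; rule 5 [q3 & q28 -> q31]; rule 8 [q16 -> q10]. Adds q1, q31, q10.
Round 3: rule 3 [q1 & q17 -> q23]. Adds q23.
Closure: {q1, q10, q13, q16, q17, q20, q23, q26, q28, q3, q31, q33, q37, q39} — 14 facts.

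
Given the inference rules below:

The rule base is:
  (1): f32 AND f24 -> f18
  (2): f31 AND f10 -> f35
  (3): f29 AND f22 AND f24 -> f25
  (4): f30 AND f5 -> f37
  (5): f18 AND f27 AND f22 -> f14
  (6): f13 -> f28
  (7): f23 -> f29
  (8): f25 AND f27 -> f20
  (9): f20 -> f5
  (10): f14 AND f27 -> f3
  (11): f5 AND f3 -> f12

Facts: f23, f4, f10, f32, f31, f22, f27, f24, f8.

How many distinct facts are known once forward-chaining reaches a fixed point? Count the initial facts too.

18

Round 1: (1) [f32 AND f24 -> f18]; (2) [f31 AND f10 -> f35]; (7) [f23 -> f29]. Adds f18, f35, f29.
Round 2: (3) [f29 AND f22 AND f24 -> f25]; (5) [f18 AND f27 AND f22 -> f14]. Adds f25, f14.
Round 3: (8) [f25 AND f27 -> f20]; (10) [f14 AND f27 -> f3]. Adds f20, f3.
Round 4: (9) [f20 -> f5]. Adds f5.
Round 5: (11) [f5 AND f3 -> f12]. Adds f12.
Closure: {f10, f12, f14, f18, f20, f22, f23, f24, f25, f27, f29, f3, f31, f32, f35, f4, f5, f8} — 18 facts.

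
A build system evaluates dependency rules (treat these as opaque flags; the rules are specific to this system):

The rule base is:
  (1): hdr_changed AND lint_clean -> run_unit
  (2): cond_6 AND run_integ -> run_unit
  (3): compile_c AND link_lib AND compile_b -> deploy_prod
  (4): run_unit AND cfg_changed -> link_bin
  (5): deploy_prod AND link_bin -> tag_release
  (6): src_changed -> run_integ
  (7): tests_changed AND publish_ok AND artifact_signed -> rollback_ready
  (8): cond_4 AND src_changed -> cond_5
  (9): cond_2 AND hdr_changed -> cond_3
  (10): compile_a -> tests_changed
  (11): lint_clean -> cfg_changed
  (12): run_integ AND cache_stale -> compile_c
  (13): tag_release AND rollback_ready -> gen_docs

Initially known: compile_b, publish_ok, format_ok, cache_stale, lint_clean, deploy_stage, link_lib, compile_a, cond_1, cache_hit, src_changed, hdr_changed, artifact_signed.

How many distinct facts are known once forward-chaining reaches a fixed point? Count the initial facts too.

23

Round 1: (1) [hdr_changed AND lint_clean -> run_unit]; (6) [src_changed -> run_integ]; (10) [compile_a -> tests_changed]; (11) [lint_clean -> cfg_changed]. Adds run_unit, run_integ, tests_changed, cfg_changed.
Round 2: (4) [run_unit AND cfg_changed -> link_bin]; (7) [tests_changed AND publish_ok AND artifact_signed -> rollback_ready]; (12) [run_integ AND cache_stale -> compile_c]. Adds link_bin, rollback_ready, compile_c.
Round 3: (3) [compile_c AND link_lib AND compile_b -> deploy_prod]. Adds deploy_prod.
Round 4: (5) [deploy_prod AND link_bin -> tag_release]. Adds tag_release.
Round 5: (13) [tag_release AND rollback_ready -> gen_docs]. Adds gen_docs.
Closure: {artifact_signed, cache_hit, cache_stale, cfg_changed, compile_a, compile_b, compile_c, cond_1, deploy_prod, deploy_stage, format_ok, gen_docs, hdr_changed, link_bin, link_lib, lint_clean, publish_ok, rollback_ready, run_integ, run_unit, src_changed, tag_release, tests_changed} — 23 facts.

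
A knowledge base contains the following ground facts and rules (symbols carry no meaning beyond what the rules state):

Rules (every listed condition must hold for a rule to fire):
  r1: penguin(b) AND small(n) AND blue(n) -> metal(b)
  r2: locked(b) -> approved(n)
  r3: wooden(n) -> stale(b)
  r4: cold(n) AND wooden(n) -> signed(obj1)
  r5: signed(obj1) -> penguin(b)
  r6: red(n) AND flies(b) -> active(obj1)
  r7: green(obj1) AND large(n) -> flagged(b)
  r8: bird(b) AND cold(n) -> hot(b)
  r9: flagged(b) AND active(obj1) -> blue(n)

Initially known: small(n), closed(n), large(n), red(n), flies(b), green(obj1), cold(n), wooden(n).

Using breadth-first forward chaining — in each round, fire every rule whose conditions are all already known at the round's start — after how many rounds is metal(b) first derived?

3

[1] r3 [wooden(n) -> stale(b)]; r4 [cold(n) AND wooden(n) -> signed(obj1)]; r6 [red(n) AND flies(b) -> active(obj1)]; r7 [green(obj1) AND large(n) -> flagged(b)]. ⇒ new: stale(b), signed(obj1), active(obj1), flagged(b).
[2] r5 [signed(obj1) -> penguin(b)]; r9 [flagged(b) AND active(obj1) -> blue(n)]. ⇒ new: penguin(b), blue(n).
[3] r1 [penguin(b) AND small(n) AND blue(n) -> metal(b)]. ⇒ new: metal(b).
metal(b) first appears in round 3.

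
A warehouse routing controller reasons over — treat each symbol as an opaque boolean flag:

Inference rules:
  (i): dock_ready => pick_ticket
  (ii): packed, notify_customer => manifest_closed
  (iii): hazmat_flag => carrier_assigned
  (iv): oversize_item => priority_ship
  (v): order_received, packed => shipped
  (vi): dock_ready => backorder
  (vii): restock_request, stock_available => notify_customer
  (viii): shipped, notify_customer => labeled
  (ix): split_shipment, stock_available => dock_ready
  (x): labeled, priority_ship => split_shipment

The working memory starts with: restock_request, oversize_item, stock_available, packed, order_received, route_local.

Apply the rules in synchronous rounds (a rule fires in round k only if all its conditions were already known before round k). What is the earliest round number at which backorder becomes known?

[1] (iv) [oversize_item => priority_ship]; (v) [order_received, packed => shipped]; (vii) [restock_request, stock_available => notify_customer]. ⇒ new: priority_ship, shipped, notify_customer.
[2] (ii) [packed, notify_customer => manifest_closed]; (viii) [shipped, notify_customer => labeled]. ⇒ new: manifest_closed, labeled.
[3] (x) [labeled, priority_ship => split_shipment]. ⇒ new: split_shipment.
[4] (ix) [split_shipment, stock_available => dock_ready]. ⇒ new: dock_ready.
[5] (i) [dock_ready => pick_ticket]; (vi) [dock_ready => backorder]. ⇒ new: pick_ticket, backorder.
backorder first appears in round 5.

5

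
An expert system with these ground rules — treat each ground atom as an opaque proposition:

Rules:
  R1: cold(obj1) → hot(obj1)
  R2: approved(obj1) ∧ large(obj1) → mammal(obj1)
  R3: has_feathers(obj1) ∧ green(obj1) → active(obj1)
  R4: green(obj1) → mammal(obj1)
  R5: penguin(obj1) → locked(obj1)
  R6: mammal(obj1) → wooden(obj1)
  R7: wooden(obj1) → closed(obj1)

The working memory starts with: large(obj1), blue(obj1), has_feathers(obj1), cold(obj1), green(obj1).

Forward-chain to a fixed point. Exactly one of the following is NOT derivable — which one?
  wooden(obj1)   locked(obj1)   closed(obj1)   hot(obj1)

locked(obj1)

Round 1 fires R1, R3, R4, giving hot(obj1), active(obj1), mammal(obj1).
Round 2 fires R6, giving wooden(obj1).
Round 3 fires R7, giving closed(obj1).
Derived: closed(obj1) (round 3), wooden(obj1) (round 2), hot(obj1) (round 1). locked(obj1) never appears in any round.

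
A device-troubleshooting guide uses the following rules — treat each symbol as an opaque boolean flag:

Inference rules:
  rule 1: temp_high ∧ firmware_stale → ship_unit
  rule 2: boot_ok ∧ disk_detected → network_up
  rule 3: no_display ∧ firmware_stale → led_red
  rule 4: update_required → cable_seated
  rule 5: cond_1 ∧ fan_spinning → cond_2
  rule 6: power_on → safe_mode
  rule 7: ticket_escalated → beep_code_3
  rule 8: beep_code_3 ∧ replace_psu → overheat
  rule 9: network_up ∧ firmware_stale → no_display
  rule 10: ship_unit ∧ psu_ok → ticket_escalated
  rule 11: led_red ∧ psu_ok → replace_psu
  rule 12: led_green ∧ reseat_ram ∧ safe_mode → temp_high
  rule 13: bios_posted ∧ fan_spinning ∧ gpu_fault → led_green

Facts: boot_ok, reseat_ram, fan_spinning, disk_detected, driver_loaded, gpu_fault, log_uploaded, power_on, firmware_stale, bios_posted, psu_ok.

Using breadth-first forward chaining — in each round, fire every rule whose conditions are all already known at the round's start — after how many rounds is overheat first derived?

[1] rule 2 [boot_ok ∧ disk_detected → network_up]; rule 6 [power_on → safe_mode]; rule 13 [bios_posted ∧ fan_spinning ∧ gpu_fault → led_green]. ⇒ new: network_up, safe_mode, led_green.
[2] rule 9 [network_up ∧ firmware_stale → no_display]; rule 12 [led_green ∧ reseat_ram ∧ safe_mode → temp_high]. ⇒ new: no_display, temp_high.
[3] rule 1 [temp_high ∧ firmware_stale → ship_unit]; rule 3 [no_display ∧ firmware_stale → led_red]. ⇒ new: ship_unit, led_red.
[4] rule 10 [ship_unit ∧ psu_ok → ticket_escalated]; rule 11 [led_red ∧ psu_ok → replace_psu]. ⇒ new: ticket_escalated, replace_psu.
[5] rule 7 [ticket_escalated → beep_code_3]. ⇒ new: beep_code_3.
[6] rule 8 [beep_code_3 ∧ replace_psu → overheat]. ⇒ new: overheat.
overheat first appears in round 6.

6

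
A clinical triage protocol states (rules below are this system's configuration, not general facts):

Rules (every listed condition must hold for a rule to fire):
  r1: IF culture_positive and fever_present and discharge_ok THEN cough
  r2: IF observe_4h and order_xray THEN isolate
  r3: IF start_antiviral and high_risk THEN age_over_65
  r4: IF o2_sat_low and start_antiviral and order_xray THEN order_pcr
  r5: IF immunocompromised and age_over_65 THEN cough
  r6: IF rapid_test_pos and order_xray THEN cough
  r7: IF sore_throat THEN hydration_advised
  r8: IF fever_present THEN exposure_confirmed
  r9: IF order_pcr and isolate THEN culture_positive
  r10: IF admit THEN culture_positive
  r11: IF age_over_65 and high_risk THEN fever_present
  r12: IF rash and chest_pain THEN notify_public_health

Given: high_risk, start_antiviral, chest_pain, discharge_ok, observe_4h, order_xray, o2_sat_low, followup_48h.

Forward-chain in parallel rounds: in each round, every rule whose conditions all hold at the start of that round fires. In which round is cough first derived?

3

Round 1 — r2, r3, r4, derive isolate, age_over_65, order_pcr.
Round 2 — r9, r11, derive culture_positive, fever_present.
Round 3 — r1, r8, derive cough, exposure_confirmed.
cough first appears in round 3.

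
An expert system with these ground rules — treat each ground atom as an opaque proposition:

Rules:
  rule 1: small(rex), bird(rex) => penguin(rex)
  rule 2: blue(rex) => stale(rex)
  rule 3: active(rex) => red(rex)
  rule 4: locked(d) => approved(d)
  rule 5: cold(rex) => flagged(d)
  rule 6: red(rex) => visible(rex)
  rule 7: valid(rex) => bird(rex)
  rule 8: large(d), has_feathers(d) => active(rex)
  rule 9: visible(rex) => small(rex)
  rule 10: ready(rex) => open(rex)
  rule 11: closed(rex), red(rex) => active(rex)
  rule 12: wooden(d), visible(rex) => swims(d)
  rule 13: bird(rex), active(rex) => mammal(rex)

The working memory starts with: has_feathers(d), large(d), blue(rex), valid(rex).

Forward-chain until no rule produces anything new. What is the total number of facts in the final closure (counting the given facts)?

12

Round 1 fires rule 2, rule 7, rule 8, giving stale(rex), bird(rex), active(rex).
Round 2 fires rule 3, rule 13, giving red(rex), mammal(rex).
Round 3 fires rule 6, giving visible(rex).
Round 4 fires rule 9, giving small(rex).
Round 5 fires rule 1, giving penguin(rex).
Closure: {active(rex), bird(rex), blue(rex), has_feathers(d), large(d), mammal(rex), penguin(rex), red(rex), small(rex), stale(rex), valid(rex), visible(rex)} — 12 facts.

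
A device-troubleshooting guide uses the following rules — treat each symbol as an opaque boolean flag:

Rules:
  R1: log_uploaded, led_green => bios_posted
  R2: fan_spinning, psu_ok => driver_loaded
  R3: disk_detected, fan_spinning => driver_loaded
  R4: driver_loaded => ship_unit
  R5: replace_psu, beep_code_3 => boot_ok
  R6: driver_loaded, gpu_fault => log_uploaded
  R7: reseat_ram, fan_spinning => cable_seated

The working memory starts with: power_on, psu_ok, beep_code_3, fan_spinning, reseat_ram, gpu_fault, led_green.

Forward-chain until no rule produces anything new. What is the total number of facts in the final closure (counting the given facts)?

12

Round 1: R2 [fan_spinning, psu_ok => driver_loaded]; R7 [reseat_ram, fan_spinning => cable_seated]. Adds driver_loaded, cable_seated.
Round 2: R4 [driver_loaded => ship_unit]; R6 [driver_loaded, gpu_fault => log_uploaded]. Adds ship_unit, log_uploaded.
Round 3: R1 [log_uploaded, led_green => bios_posted]. Adds bios_posted.
Closure: {beep_code_3, bios_posted, cable_seated, driver_loaded, fan_spinning, gpu_fault, led_green, log_uploaded, power_on, psu_ok, reseat_ram, ship_unit} — 12 facts.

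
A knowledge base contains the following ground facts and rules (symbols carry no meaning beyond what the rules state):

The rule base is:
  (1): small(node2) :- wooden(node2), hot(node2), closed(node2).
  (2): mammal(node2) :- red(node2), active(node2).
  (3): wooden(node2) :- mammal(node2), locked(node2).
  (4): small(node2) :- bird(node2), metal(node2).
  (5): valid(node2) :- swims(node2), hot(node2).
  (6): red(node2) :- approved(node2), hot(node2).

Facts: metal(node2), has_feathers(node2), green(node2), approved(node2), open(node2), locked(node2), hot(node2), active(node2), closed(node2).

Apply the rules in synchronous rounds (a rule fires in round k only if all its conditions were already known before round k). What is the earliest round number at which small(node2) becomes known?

Round 1 fires (6), giving red(node2).
Round 2 fires (2), giving mammal(node2).
Round 3 fires (3), giving wooden(node2).
Round 4 fires (1), giving small(node2).
small(node2) first appears in round 4.

4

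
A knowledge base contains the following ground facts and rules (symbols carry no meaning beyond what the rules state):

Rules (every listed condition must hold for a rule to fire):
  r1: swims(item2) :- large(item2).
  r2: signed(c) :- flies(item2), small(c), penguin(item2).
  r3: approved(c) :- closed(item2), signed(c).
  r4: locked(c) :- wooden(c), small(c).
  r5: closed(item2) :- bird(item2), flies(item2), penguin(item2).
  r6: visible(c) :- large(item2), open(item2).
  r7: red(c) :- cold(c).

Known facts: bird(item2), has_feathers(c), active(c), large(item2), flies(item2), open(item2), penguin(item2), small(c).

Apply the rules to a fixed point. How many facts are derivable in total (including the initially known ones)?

Round 1: r1 [swims(item2) :- large(item2).]; r2 [signed(c) :- flies(item2), small(c), penguin(item2).]; r5 [closed(item2) :- bird(item2), flies(item2), penguin(item2).]; r6 [visible(c) :- large(item2), open(item2).]. Adds swims(item2), signed(c), closed(item2), visible(c).
Round 2: r3 [approved(c) :- closed(item2), signed(c).]. Adds approved(c).
Closure: {active(c), approved(c), bird(item2), closed(item2), flies(item2), has_feathers(c), large(item2), open(item2), penguin(item2), signed(c), small(c), swims(item2), visible(c)} — 13 facts.

13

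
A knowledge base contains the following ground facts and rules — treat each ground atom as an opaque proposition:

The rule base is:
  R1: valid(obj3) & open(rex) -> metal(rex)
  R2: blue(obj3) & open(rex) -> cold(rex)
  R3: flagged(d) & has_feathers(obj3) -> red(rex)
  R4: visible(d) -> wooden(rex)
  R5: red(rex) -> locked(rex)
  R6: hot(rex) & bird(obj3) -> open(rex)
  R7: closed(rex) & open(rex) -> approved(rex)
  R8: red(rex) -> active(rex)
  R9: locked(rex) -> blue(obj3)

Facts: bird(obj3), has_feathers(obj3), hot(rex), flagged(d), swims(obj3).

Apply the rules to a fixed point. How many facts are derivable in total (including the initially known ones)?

Round 1: R3 [flagged(d) & has_feathers(obj3) -> red(rex)]; R6 [hot(rex) & bird(obj3) -> open(rex)]. Adds red(rex), open(rex).
Round 2: R5 [red(rex) -> locked(rex)]; R8 [red(rex) -> active(rex)]. Adds locked(rex), active(rex).
Round 3: R9 [locked(rex) -> blue(obj3)]. Adds blue(obj3).
Round 4: R2 [blue(obj3) & open(rex) -> cold(rex)]. Adds cold(rex).
Closure: {active(rex), bird(obj3), blue(obj3), cold(rex), flagged(d), has_feathers(obj3), hot(rex), locked(rex), open(rex), red(rex), swims(obj3)} — 11 facts.

11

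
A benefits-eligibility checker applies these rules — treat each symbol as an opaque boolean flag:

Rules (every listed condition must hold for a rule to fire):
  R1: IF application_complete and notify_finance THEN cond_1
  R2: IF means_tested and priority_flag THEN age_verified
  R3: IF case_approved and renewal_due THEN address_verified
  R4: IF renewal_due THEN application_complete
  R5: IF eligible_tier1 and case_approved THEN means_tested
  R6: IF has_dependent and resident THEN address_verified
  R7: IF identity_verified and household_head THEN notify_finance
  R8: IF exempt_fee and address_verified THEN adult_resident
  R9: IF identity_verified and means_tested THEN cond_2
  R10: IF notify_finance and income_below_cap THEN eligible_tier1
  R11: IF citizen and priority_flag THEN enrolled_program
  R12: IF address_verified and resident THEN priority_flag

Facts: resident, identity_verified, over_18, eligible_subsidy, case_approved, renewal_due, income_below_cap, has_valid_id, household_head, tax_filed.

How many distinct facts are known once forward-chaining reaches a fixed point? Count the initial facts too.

19

Round 1: R3 [IF case_approved and renewal_due THEN address_verified]; R4 [IF renewal_due THEN application_complete]; R7 [IF identity_verified and household_head THEN notify_finance]. New: address_verified, application_complete, notify_finance.
Round 2: R1 [IF application_complete and notify_finance THEN cond_1]; R10 [IF notify_finance and income_below_cap THEN eligible_tier1]; R12 [IF address_verified and resident THEN priority_flag]. New: cond_1, eligible_tier1, priority_flag.
Round 3: R5 [IF eligible_tier1 and case_approved THEN means_tested]. New: means_tested.
Round 4: R2 [IF means_tested and priority_flag THEN age_verified]; R9 [IF identity_verified and means_tested THEN cond_2]. New: age_verified, cond_2.
Closure: {address_verified, age_verified, application_complete, case_approved, cond_1, cond_2, eligible_subsidy, eligible_tier1, has_valid_id, household_head, identity_verified, income_below_cap, means_tested, notify_finance, over_18, priority_flag, renewal_due, resident, tax_filed} — 19 facts.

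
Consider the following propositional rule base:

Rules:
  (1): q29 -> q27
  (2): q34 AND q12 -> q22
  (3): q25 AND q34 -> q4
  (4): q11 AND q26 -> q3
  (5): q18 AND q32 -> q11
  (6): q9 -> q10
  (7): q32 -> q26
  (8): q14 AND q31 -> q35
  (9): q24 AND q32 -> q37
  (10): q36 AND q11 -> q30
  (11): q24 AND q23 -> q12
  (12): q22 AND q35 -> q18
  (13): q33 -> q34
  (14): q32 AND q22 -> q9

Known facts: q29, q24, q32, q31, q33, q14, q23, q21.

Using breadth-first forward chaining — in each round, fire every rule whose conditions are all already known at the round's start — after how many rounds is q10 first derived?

[1] (1) [q29 -> q27]; (7) [q32 -> q26]; (8) [q14 AND q31 -> q35]; (9) [q24 AND q32 -> q37]; (11) [q24 AND q23 -> q12]; (13) [q33 -> q34]. ⇒ new: q27, q26, q35, q37, q12, q34.
[2] (2) [q34 AND q12 -> q22]. ⇒ new: q22.
[3] (12) [q22 AND q35 -> q18]; (14) [q32 AND q22 -> q9]. ⇒ new: q18, q9.
[4] (5) [q18 AND q32 -> q11]; (6) [q9 -> q10]. ⇒ new: q11, q10.
q10 first appears in round 4.

4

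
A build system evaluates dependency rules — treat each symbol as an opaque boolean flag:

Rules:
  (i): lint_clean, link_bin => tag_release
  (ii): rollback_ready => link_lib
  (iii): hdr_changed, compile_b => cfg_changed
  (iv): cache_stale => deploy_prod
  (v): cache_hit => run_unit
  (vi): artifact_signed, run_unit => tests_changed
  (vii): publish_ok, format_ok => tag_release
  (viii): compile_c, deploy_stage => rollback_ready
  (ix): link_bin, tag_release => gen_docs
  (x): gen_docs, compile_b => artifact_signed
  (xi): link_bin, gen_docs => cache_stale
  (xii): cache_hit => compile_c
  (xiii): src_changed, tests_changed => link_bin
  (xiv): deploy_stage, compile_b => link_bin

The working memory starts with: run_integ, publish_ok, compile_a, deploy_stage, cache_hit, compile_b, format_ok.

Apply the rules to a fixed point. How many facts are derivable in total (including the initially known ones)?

18

[1] (v) [cache_hit => run_unit]; (vii) [publish_ok, format_ok => tag_release]; (xii) [cache_hit => compile_c]; (xiv) [deploy_stage, compile_b => link_bin]. ⇒ new: run_unit, tag_release, compile_c, link_bin.
[2] (viii) [compile_c, deploy_stage => rollback_ready]; (ix) [link_bin, tag_release => gen_docs]. ⇒ new: rollback_ready, gen_docs.
[3] (ii) [rollback_ready => link_lib]; (x) [gen_docs, compile_b => artifact_signed]; (xi) [link_bin, gen_docs => cache_stale]. ⇒ new: link_lib, artifact_signed, cache_stale.
[4] (iv) [cache_stale => deploy_prod]; (vi) [artifact_signed, run_unit => tests_changed]. ⇒ new: deploy_prod, tests_changed.
Closure: {artifact_signed, cache_hit, cache_stale, compile_a, compile_b, compile_c, deploy_prod, deploy_stage, format_ok, gen_docs, link_bin, link_lib, publish_ok, rollback_ready, run_integ, run_unit, tag_release, tests_changed} — 18 facts.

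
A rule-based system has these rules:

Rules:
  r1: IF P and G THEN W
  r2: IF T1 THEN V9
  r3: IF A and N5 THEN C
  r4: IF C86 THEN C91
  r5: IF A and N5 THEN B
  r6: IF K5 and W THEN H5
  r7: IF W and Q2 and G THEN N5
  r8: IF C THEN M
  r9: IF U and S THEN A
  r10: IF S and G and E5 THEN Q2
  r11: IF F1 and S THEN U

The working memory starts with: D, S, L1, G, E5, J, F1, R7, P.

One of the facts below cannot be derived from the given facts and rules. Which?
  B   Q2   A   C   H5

H5

Round 1: r1 [IF P and G THEN W]; r10 [IF S and G and E5 THEN Q2]; r11 [IF F1 and S THEN U]. New: W, Q2, U.
Round 2: r7 [IF W and Q2 and G THEN N5]; r9 [IF U and S THEN A]. New: N5, A.
Round 3: r3 [IF A and N5 THEN C]; r5 [IF A and N5 THEN B]. New: C, B.
Round 4: r8 [IF C THEN M]. New: M.
Derived: Q2 (round 1), B (round 3), A (round 2), C (round 3). H5 never appears in any round.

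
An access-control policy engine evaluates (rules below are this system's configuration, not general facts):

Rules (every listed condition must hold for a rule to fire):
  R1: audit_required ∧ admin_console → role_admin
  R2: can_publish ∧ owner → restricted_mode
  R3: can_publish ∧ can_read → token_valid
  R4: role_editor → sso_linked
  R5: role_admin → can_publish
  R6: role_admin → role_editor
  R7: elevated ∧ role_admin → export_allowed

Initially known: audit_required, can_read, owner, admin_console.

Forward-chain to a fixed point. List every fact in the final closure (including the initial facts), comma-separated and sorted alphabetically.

Round 1: R1 [audit_required ∧ admin_console → role_admin]. New: role_admin.
Round 2: R5 [role_admin → can_publish]; R6 [role_admin → role_editor]. New: can_publish, role_editor.
Round 3: R2 [can_publish ∧ owner → restricted_mode]; R3 [can_publish ∧ can_read → token_valid]; R4 [role_editor → sso_linked]. New: restricted_mode, token_valid, sso_linked.

admin_console, audit_required, can_publish, can_read, owner, restricted_mode, role_admin, role_editor, sso_linked, token_valid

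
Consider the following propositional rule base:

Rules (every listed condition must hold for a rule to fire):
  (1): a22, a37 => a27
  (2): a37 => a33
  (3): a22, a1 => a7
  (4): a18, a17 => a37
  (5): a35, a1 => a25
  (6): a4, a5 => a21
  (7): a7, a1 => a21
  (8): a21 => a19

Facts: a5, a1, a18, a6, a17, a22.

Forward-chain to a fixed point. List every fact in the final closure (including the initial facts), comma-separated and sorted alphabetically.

Round 1 — (3), (4), derive a7, a37.
Round 2 — (1), (2), (7), derive a27, a33, a21.
Round 3 — (8), derive a19.

a1, a17, a18, a19, a21, a22, a27, a33, a37, a5, a6, a7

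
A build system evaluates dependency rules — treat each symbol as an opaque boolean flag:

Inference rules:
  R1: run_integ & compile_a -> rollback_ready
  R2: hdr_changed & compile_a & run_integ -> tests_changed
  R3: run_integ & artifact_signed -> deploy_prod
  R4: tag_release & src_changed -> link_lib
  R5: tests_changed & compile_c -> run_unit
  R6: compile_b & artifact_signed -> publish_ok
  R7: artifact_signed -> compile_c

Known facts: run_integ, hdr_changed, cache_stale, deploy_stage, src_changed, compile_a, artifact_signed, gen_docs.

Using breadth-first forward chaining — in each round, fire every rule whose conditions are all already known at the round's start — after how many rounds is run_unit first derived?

Round 1 — R1, R2, R3, R7, derive rollback_ready, tests_changed, deploy_prod, compile_c.
Round 2 — R5, derive run_unit.
run_unit first appears in round 2.

2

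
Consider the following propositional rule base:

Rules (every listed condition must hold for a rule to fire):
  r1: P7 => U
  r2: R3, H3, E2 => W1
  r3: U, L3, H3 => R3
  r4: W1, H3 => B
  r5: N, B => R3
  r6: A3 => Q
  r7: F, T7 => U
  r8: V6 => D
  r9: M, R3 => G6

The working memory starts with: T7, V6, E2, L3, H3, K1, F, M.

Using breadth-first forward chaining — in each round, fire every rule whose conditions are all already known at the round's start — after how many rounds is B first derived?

Round 1: r7 [F, T7 => U]; r8 [V6 => D]. New: U, D.
Round 2: r3 [U, L3, H3 => R3]. New: R3.
Round 3: r2 [R3, H3, E2 => W1]; r9 [M, R3 => G6]. New: W1, G6.
Round 4: r4 [W1, H3 => B]. New: B.
B first appears in round 4.

4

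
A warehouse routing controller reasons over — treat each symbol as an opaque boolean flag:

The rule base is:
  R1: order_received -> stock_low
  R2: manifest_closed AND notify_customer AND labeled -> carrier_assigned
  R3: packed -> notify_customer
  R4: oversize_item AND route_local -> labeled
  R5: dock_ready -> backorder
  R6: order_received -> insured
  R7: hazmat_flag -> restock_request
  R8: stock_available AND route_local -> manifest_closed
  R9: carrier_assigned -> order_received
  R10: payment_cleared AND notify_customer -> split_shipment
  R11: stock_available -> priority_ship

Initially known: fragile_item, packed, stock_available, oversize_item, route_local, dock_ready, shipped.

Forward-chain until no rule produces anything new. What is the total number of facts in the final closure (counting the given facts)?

Round 1: R3 [packed -> notify_customer]; R4 [oversize_item AND route_local -> labeled]; R5 [dock_ready -> backorder]; R8 [stock_available AND route_local -> manifest_closed]; R11 [stock_available -> priority_ship]. New: notify_customer, labeled, backorder, manifest_closed, priority_ship.
Round 2: R2 [manifest_closed AND notify_customer AND labeled -> carrier_assigned]. New: carrier_assigned.
Round 3: R9 [carrier_assigned -> order_received]. New: order_received.
Round 4: R1 [order_received -> stock_low]; R6 [order_received -> insured]. New: stock_low, insured.
Closure: {backorder, carrier_assigned, dock_ready, fragile_item, insured, labeled, manifest_closed, notify_customer, order_received, oversize_item, packed, priority_ship, route_local, shipped, stock_available, stock_low} — 16 facts.

16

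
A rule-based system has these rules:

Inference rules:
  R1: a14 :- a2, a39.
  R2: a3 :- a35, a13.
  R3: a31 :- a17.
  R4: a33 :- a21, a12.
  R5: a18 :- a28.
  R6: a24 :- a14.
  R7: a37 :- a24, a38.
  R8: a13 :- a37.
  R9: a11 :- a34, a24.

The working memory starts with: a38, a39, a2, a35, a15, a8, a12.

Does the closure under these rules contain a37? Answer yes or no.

Round 1 fires R1, giving a14.
Round 2 fires R6, giving a24.
Round 3 fires R7, giving a37.
Round 4 fires R8, giving a13.
Round 5 fires R2, giving a3.
a37 appears in round 3, so it is derivable.

yes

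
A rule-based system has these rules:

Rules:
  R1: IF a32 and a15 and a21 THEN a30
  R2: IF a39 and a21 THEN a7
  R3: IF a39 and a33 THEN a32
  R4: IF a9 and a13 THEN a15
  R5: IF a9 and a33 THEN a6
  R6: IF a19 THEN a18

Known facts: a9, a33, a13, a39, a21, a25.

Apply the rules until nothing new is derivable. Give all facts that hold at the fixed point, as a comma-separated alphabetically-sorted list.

Round 1 fires R2, R3, R4, R5, giving a7, a32, a15, a6.
Round 2 fires R1, giving a30.

a13, a15, a21, a25, a30, a32, a33, a39, a6, a7, a9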